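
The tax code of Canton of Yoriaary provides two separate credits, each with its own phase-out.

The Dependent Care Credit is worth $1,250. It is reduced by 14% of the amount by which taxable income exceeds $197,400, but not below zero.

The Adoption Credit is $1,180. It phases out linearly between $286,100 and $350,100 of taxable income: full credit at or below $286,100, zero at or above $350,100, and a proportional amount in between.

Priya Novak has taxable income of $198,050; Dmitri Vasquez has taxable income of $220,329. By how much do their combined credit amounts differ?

Priya ($198,050): Dependent Care Credit: 14% of the $650 excess over $197,400 is $91; credit = $1,250 − $91 = $1,159. Adoption Credit: $198,050 is at or below the $286,100 threshold, so the full $1,180 applies. total $1,159 + $1,180 = $2,339
Dmitri ($220,329): Dependent Care Credit: 14% of the $22,929 excess over $197,400 is $3,210.06 ≥ base, so the credit is $0. Adoption Credit: $220,329 is at or below the $286,100 threshold, so the full $1,180 applies. total $0 + $1,180 = $1,180
Difference: |$2,339 − $1,180| = $1,159.

$1,159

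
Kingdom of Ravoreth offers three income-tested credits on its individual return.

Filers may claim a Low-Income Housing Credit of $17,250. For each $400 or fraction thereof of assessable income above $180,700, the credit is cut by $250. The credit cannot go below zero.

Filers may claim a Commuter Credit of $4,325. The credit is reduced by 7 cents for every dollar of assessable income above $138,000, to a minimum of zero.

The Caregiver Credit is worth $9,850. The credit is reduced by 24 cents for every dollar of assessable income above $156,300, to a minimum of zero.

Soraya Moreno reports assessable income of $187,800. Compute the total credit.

Low-Income Housing Credit: income exceeds $180,700 by $7,100, which is 18 full-or-partial $400 increments; reduction = 18 × $250 = $4,500, leaving $12,750.
Commuter Credit: 7% of the $49,800 excess over $138,000 is $3,486; credit = $4,325 − $3,486 = $839.
Caregiver Credit: 24% of the $31,500 excess over $156,300 is $7,560; credit = $9,850 − $7,560 = $2,290.
Total: $12,750 + $839 + $2,290 = $15,879.

$15,879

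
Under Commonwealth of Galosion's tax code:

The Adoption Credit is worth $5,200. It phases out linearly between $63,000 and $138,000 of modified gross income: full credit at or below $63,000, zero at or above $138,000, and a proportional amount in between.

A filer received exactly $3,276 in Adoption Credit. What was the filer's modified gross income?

$3,276 is 3,276/5,200 of the full $5,200, so 1,924/5,200 of the $75,000 range has been used: income = $63,000 + $75,000 × 1,924/5,200 = $90,750.

$90,750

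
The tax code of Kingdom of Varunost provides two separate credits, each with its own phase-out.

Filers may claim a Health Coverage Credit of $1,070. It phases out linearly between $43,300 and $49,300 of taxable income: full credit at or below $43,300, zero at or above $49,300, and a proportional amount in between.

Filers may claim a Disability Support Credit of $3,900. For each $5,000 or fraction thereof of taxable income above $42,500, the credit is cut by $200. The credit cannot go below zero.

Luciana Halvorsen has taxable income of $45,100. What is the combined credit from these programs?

$4,449

Health Coverage Credit: $45,100 is $1,800 into a $6,000 phase-out range, leaving 4,200/6,000 of the credit: $1,070 × 4,200/6,000 = $749.
Disability Support Credit: income exceeds $42,500 by $2,600, which is 1 full-or-partial $5,000 increment; reduction = 1 × $200 = $200, leaving $3,700.
Total: $749 + $3,700 = $4,449.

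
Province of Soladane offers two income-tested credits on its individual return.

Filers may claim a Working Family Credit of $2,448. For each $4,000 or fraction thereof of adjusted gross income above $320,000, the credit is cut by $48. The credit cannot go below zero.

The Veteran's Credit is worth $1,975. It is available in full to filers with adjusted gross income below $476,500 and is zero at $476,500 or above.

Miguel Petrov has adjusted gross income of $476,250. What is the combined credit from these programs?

Working Family Credit: income exceeds $320,000 by $156,250, which is 40 full-or-partial $4,000 increments; reduction = 40 × $48 = $1,920, leaving $528.
Veteran's Credit: $476,250 is below the $476,500 cutoff, so the full $1,975 applies.
Total: $528 + $1,975 = $2,503.

$2,503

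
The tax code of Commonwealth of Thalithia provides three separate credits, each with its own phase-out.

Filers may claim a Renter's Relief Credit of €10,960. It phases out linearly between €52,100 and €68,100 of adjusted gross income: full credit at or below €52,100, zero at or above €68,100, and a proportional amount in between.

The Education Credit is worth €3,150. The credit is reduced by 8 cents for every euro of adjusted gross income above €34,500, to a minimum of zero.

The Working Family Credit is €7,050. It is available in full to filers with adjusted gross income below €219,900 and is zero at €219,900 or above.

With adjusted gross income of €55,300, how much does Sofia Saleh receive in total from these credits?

€17,304

Renter's Relief Credit: €55,300 is €3,200 into a €16,000 phase-out range, leaving 12,800/16,000 of the credit: €10,960 × 12,800/16,000 = €8,768.
Education Credit: 8% of the €20,800 excess over €34,500 is €1,664; credit = €3,150 − €1,664 = €1,486.
Working Family Credit: €55,300 is below the €219,900 cutoff, so the full €7,050 applies.
Total: €8,768 + €1,486 + €7,050 = €17,304.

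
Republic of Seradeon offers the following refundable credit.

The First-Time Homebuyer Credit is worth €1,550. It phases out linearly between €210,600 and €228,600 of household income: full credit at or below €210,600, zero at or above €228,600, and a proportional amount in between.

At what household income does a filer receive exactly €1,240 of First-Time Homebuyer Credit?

€214,200

€1,240 is 1,240/1,550 of the full €1,550, so 310/1,550 of the €18,000 range has been used: income = €210,600 + €18,000 × 310/1,550 = €214,200.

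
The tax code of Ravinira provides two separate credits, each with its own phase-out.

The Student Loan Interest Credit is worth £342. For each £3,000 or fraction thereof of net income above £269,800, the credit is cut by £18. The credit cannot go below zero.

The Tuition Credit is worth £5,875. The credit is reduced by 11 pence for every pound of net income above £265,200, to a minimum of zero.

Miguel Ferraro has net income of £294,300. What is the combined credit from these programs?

Student Loan Interest Credit: income exceeds £269,800 by £24,500, which is 9 full-or-partial £3,000 increments; reduction = 9 × £18 = £162, leaving £180.
Tuition Credit: 11% of the £29,100 excess over £265,200 is £3,201; credit = £5,875 − £3,201 = £2,674.
Total: £180 + £2,674 = £2,854.

£2,854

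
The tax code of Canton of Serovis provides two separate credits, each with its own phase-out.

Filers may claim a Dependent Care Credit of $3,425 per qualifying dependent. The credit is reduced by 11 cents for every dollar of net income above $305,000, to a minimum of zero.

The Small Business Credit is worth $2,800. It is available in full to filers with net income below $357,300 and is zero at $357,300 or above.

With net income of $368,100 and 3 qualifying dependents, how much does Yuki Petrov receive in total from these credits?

Dependent Care Credit: base = 3 × $3,425 = $10,275. 11% of the $63,100 excess over $305,000 is $6,941; credit = $10,275 − $6,941 = $3,334.
Small Business Credit: $368,100 meets or exceeds the $357,300 cutoff, so the credit is $0.
Total: $3,334 + $0 = $3,334.

$3,334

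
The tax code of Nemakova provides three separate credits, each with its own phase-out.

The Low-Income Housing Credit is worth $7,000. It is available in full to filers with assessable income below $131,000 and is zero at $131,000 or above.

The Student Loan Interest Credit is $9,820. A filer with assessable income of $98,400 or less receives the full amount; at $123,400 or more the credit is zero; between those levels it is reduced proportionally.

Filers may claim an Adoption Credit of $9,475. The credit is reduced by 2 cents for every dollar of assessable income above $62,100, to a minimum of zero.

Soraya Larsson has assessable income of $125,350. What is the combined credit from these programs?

$15,210

Low-Income Housing Credit: $125,350 is below the $131,000 cutoff, so the full $7,000 applies.
Student Loan Interest Credit: $125,350 is at or above $123,400, so the credit is $0.
Adoption Credit: 2% of the $63,250 excess over $62,100 is $1,265; credit = $9,475 − $1,265 = $8,210.
Total: $7,000 + $0 + $8,210 = $15,210.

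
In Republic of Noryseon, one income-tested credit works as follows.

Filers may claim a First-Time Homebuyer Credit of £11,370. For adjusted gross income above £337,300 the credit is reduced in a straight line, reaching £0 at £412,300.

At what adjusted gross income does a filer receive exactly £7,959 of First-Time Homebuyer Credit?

£359,800

£7,959 is 7,959/11,370 of the full £11,370, so 3,411/11,370 of the £75,000 range has been used: income = £337,300 + £75,000 × 3,411/11,370 = £359,800.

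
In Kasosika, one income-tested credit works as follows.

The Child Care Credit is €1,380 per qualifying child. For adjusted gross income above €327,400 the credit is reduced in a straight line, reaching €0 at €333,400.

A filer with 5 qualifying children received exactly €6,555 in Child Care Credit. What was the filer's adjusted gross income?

€327,700

Full credit = 5 × €1,380 = €6,900.
€6,555 is 6,555/6,900 of the full €6,900, so 345/6,900 of the €6,000 range has been used: income = €327,400 + €6,000 × 345/6,900 = €327,700.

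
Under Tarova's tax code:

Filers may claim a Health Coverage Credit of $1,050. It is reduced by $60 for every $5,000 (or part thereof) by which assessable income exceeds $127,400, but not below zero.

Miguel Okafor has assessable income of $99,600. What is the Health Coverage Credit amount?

Health Coverage Credit: $99,600 is at or below the $127,400 threshold, so the full $1,050 applies.

$1,050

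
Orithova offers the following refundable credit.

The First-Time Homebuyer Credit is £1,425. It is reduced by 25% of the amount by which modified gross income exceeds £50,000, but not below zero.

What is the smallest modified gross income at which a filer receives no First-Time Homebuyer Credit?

The credit falls by 25% of each pound above £50,000, so it reaches zero when the excess is £1,425 / 25% = £5,700: income = £50,000 + £5,700 = £55,700.

£55,700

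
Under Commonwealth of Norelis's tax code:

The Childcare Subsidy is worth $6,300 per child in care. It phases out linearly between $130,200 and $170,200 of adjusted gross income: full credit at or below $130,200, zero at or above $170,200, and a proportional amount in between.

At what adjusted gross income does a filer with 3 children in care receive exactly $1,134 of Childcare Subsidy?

Full credit = 3 × $6,300 = $18,900.
$1,134 is 1,134/18,900 of the full $18,900, so 17,766/18,900 of the $40,000 range has been used: income = $130,200 + $40,000 × 17,766/18,900 = $167,800.

$167,800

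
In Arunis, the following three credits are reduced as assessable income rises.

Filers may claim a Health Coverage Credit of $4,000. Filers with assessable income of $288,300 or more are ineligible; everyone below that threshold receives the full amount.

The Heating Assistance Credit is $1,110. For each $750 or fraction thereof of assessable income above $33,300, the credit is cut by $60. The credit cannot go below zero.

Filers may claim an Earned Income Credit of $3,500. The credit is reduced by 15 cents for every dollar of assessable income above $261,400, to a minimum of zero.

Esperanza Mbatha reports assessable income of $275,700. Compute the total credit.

$5,355

Health Coverage Credit: $275,700 is below the $288,300 cutoff, so the full $4,000 applies.
Heating Assistance Credit: income exceeds $33,300 by $242,400 → 324 increments × $60 = $19,440 ≥ base, so the credit is $0.
Earned Income Credit: 15% of the $14,300 excess over $261,400 is $2,145; credit = $3,500 − $2,145 = $1,355.
Total: $4,000 + $0 + $1,355 = $5,355.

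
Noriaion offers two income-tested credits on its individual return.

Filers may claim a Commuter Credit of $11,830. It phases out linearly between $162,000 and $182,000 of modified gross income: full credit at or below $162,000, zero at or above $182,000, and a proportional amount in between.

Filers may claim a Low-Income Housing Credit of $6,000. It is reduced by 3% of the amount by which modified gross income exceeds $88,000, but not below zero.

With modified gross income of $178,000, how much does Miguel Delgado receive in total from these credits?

Commuter Credit: $178,000 is $16,000 into a $20,000 phase-out range, leaving 4,000/20,000 of the credit: $11,830 × 4,000/20,000 = $2,366.
Low-Income Housing Credit: 3% of the $90,000 excess over $88,000 is $2,700; credit = $6,000 − $2,700 = $3,300.
Total: $2,366 + $3,300 = $5,666.

$5,666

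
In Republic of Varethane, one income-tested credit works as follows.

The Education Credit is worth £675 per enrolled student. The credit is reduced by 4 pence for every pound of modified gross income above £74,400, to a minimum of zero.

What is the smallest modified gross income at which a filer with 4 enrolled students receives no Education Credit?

£141,900

Full credit = 4 × £675 = £2,700.
The credit falls by 4% of each pound above £74,400, so it reaches zero when the excess is £2,700 / 4% = £67,500: income = £74,400 + £67,500 = £141,900.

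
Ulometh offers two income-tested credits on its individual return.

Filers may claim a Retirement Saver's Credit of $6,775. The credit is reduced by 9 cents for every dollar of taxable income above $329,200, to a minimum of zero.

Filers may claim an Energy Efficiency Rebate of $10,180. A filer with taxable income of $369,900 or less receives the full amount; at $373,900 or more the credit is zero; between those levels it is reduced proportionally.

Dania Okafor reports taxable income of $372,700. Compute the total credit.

$5,914

Retirement Saver's Credit: 9% of the $43,500 excess over $329,200 is $3,915; credit = $6,775 − $3,915 = $2,860.
Energy Efficiency Rebate: $372,700 is $2,800 into a $4,000 phase-out range, leaving 1,200/4,000 of the credit: $10,180 × 1,200/4,000 = $3,054.
Total: $2,860 + $3,054 = $5,914.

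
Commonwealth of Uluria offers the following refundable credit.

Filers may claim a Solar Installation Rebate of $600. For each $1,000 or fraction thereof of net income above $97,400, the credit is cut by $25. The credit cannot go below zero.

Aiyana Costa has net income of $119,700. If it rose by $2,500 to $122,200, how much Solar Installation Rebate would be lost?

$25

At $119,700 — income exceeds $97,400 by $22,300, which is 23 full-or-partial $1,000 increments; reduction = 23 × $25 = $575, leaving $25.
At $122,200 — income exceeds $97,400 by $24,800 → 25 increments × $25 = $625 ≥ base, so the credit is $0.
Lost: $25 − $0 = $25.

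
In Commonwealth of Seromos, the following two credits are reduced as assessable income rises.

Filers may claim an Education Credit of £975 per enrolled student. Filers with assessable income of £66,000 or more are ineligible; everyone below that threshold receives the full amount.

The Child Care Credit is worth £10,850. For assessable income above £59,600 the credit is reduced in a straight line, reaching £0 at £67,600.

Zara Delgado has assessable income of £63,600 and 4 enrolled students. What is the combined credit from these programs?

£9,325

Education Credit: base = 4 × £975 = £3,900. £63,600 is below the £66,000 cutoff, so the full £3,900 applies.
Child Care Credit: £63,600 is £4,000 into a £8,000 phase-out range, leaving 4,000/8,000 of the credit: £10,850 × 4,000/8,000 = £5,425.
Total: £3,900 + £5,425 = £9,325.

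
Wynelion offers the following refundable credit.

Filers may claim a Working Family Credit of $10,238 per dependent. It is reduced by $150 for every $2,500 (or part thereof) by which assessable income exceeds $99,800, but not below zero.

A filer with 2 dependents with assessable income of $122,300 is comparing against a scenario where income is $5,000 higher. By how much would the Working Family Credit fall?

$300

At $122,300 — base = 2 × $10,238 = $20,476. income exceeds $99,800 by $22,500, which is 9 full-or-partial $2,500 increments; reduction = 9 × $150 = $1,350, leaving $19,126.
At $127,300 — base = 2 × $10,238 = $20,476. income exceeds $99,800 by $27,500, which is 11 full-or-partial $2,500 increments; reduction = 11 × $150 = $1,650, leaving $18,826.
Lost: $19,126 − $18,826 = $300.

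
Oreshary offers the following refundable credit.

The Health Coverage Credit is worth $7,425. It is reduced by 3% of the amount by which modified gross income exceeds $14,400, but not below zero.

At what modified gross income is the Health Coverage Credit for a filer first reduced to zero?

$261,900

The credit falls by 3% of each dollar above $14,400, so it reaches zero when the excess is $7,425 / 3% = $247,500: income = $14,400 + $247,500 = $261,900.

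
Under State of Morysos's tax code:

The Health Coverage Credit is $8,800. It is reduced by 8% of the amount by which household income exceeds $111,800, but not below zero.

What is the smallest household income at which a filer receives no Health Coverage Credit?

The credit falls by 8% of each dollar above $111,800, so it reaches zero when the excess is $8,800 / 8% = $110,000: income = $111,800 + $110,000 = $221,800.

$221,800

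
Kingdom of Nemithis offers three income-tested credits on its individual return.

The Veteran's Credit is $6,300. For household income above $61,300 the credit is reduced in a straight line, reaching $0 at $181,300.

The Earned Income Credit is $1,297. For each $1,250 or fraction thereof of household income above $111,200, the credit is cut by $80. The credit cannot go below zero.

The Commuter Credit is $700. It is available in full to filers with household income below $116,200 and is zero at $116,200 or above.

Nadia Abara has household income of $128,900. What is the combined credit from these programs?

$2,848

Veteran's Credit: $128,900 is $67,600 into a $120,000 phase-out range, leaving 52,400/120,000 of the credit: $6,300 × 52,400/120,000 = $2,751.
Earned Income Credit: income exceeds $111,200 by $17,700, which is 15 full-or-partial $1,250 increments; reduction = 15 × $80 = $1,200, leaving $97.
Commuter Credit: $128,900 meets or exceeds the $116,200 cutoff, so the credit is $0.
Total: $2,751 + $97 + $0 = $2,848.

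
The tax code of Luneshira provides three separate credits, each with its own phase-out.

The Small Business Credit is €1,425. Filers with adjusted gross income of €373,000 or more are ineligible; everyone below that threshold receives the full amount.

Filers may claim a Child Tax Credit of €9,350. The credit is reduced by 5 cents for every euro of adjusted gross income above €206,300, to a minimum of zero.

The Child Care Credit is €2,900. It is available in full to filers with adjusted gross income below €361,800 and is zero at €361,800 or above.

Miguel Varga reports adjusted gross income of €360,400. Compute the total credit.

€5,970

Small Business Credit: €360,400 is below the €373,000 cutoff, so the full €1,425 applies.
Child Tax Credit: 5% of the €154,100 excess over €206,300 is €7,705; credit = €9,350 − €7,705 = €1,645.
Child Care Credit: €360,400 is below the €361,800 cutoff, so the full €2,900 applies.
Total: €1,425 + €1,645 + €2,900 = €5,970.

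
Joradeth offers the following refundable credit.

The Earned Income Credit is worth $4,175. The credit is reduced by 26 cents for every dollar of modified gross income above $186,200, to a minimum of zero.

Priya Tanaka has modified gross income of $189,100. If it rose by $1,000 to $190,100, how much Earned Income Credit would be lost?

At $189,100 — 26% of the $2,900 excess over $186,200 is $754; credit = $4,175 − $754 = $3,421.
At $190,100 — 26% of the $3,900 excess over $186,200 is $1,014; credit = $4,175 − $1,014 = $3,161.
Lost: $3,421 − $3,161 = $260.

$260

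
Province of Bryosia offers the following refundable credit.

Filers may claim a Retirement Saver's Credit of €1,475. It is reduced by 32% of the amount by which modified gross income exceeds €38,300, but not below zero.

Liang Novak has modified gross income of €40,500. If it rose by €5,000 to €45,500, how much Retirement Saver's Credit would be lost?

€771

At €40,500 — 32% of the €2,200 excess over €38,300 is €704; credit = €1,475 − €704 = €771.
At €45,500 — 32% of the €7,200 excess over €38,300 is €2,304 ≥ base, so the credit is €0.
Lost: €771 − €0 = €771.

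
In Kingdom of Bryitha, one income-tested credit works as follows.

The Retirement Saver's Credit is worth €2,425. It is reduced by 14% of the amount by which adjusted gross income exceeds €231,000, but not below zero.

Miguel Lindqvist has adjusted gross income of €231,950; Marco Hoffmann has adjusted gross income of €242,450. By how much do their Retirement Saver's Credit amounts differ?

€1,470

Miguel (€231,950): Retirement Saver's Credit: 14% of the €950 excess over €231,000 is €133; credit = €2,425 − €133 = €2,292.
Marco (€242,450): Retirement Saver's Credit: 14% of the €11,450 excess over €231,000 is €1,603; credit = €2,425 − €1,603 = €822.
Difference: |€2,292 − €822| = €1,470.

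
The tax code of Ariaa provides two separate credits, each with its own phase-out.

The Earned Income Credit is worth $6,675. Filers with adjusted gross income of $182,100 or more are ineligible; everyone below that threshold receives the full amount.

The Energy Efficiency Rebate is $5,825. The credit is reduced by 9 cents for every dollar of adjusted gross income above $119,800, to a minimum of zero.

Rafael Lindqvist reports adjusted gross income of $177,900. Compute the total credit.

Earned Income Credit: $177,900 is below the $182,100 cutoff, so the full $6,675 applies.
Energy Efficiency Rebate: 9% of the $58,100 excess over $119,800 is $5,229; credit = $5,825 − $5,229 = $596.
Total: $6,675 + $596 = $7,271.

$7,271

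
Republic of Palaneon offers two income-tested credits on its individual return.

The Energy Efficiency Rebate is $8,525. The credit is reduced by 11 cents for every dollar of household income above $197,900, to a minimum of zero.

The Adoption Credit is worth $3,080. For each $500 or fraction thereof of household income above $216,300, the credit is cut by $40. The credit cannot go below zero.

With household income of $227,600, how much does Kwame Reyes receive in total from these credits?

$7,418

Energy Efficiency Rebate: 11% of the $29,700 excess over $197,900 is $3,267; credit = $8,525 − $3,267 = $5,258.
Adoption Credit: income exceeds $216,300 by $11,300, which is 23 full-or-partial $500 increments; reduction = 23 × $40 = $920, leaving $2,160.
Total: $5,258 + $2,160 = $7,418.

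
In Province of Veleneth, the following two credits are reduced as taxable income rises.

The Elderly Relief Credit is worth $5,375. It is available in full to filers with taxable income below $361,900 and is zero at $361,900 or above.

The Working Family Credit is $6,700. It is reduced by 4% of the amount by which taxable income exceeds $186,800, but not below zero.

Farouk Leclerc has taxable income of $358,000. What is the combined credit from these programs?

Elderly Relief Credit: $358,000 is below the $361,900 cutoff, so the full $5,375 applies.
Working Family Credit: 4% of the $171,200 excess over $186,800 is $6,848 ≥ base, so the credit is $0.
Total: $5,375 + $0 = $5,375.

$5,375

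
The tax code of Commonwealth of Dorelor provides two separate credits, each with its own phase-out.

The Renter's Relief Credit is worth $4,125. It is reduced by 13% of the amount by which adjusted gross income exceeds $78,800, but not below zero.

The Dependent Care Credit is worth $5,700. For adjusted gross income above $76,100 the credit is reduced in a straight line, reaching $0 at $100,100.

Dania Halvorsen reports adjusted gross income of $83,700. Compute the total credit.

$7,383

Renter's Relief Credit: 13% of the $4,900 excess over $78,800 is $637; credit = $4,125 − $637 = $3,488.
Dependent Care Credit: $83,700 is $7,600 into a $24,000 phase-out range, leaving 16,400/24,000 of the credit: $5,700 × 16,400/24,000 = $3,895.
Total: $3,488 + $3,895 = $7,383.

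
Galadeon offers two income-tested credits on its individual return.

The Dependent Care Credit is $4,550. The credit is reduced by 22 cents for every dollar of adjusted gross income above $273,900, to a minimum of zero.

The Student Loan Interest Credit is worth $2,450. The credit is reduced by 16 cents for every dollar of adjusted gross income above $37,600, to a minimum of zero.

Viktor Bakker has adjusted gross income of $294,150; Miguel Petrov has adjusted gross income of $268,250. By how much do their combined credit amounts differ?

Viktor ($294,150): Dependent Care Credit: 22% of the $20,250 excess over $273,900 is $4,455; credit = $4,550 − $4,455 = $95. Student Loan Interest Credit: 16% of the $256,550 excess over $37,600 is $41,048 ≥ base, so the credit is $0. total $95 + $0 = $95
Miguel ($268,250): Dependent Care Credit: $268,250 is at or below the $273,900 threshold, so the full $4,550 applies. Student Loan Interest Credit: 16% of the $230,650 excess over $37,600 is $36,904 ≥ base, so the credit is $0. total $4,550 + $0 = $4,550
Difference: |$95 − $4,550| = $4,455.

$4,455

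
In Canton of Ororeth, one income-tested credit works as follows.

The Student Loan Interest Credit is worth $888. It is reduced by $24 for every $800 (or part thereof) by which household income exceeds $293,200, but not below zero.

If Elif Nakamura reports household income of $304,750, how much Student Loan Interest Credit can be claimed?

$528

Student Loan Interest Credit: income exceeds $293,200 by $11,550, which is 15 full-or-partial $800 increments; reduction = 15 × $24 = $360, leaving $528.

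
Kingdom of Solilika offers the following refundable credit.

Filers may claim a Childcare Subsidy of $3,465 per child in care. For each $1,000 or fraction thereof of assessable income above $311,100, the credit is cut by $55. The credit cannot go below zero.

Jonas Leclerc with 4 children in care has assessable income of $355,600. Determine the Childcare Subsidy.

$11,385

Childcare Subsidy: base = 4 × $3,465 = $13,860. income exceeds $311,100 by $44,500, which is 45 full-or-partial $1,000 increments; reduction = 45 × $55 = $2,475, leaving $11,385.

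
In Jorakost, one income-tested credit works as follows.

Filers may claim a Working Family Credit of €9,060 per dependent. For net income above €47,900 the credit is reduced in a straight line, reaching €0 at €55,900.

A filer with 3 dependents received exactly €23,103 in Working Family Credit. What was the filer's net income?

Full credit = 3 × €9,060 = €27,180.
€23,103 is 23,103/27,180 of the full €27,180, so 4,077/27,180 of the €8,000 range has been used: income = €47,900 + €8,000 × 4,077/27,180 = €49,100.

€49,100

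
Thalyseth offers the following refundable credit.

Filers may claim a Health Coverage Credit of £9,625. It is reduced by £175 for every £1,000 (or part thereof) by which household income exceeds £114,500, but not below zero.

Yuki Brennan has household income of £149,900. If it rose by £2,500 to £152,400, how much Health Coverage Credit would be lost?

At £149,900 — income exceeds £114,500 by £35,400, which is 36 full-or-partial £1,000 increments; reduction = 36 × £175 = £6,300, leaving £3,325.
At £152,400 — income exceeds £114,500 by £37,900, which is 38 full-or-partial £1,000 increments; reduction = 38 × £175 = £6,650, leaving £2,975.
Lost: £3,325 − £2,975 = £350.

£350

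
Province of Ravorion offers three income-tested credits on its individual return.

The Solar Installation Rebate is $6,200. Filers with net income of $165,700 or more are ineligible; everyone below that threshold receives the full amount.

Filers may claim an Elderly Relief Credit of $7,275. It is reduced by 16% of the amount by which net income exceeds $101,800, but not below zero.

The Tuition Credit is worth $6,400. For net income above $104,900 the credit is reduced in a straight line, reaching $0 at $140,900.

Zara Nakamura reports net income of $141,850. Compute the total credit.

Solar Installation Rebate: $141,850 is below the $165,700 cutoff, so the full $6,200 applies.
Elderly Relief Credit: 16% of the $40,050 excess over $101,800 is $6,408; credit = $7,275 − $6,408 = $867.
Tuition Credit: $141,850 is at or above $140,900, so the credit is $0.
Total: $6,200 + $867 + $0 = $7,067.

$7,067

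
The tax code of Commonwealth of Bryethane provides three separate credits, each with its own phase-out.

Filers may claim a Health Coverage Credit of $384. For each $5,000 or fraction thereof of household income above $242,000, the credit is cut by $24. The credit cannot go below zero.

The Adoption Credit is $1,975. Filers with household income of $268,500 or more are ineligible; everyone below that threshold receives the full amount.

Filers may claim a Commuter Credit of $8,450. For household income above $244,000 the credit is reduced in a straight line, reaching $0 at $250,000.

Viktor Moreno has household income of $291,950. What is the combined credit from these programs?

Health Coverage Credit: income exceeds $242,000 by $49,950, which is 10 full-or-partial $5,000 increments; reduction = 10 × $24 = $240, leaving $144.
Adoption Credit: $291,950 meets or exceeds the $268,500 cutoff, so the credit is $0.
Commuter Credit: $291,950 is at or above $250,000, so the credit is $0.
Total: $144 + $0 + $0 = $144.

$144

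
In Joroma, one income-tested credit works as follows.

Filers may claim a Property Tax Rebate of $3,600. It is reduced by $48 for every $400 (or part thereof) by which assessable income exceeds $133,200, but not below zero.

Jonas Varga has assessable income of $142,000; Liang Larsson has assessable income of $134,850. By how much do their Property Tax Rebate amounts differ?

Jonas ($142,000): Property Tax Rebate: income exceeds $133,200 by $8,800, which is 22 full-or-partial $400 increments; reduction = 22 × $48 = $1,056, leaving $2,544.
Liang ($134,850): Property Tax Rebate: income exceeds $133,200 by $1,650, which is 5 full-or-partial $400 increments; reduction = 5 × $48 = $240, leaving $3,360.
Difference: |$2,544 − $3,360| = $816.

$816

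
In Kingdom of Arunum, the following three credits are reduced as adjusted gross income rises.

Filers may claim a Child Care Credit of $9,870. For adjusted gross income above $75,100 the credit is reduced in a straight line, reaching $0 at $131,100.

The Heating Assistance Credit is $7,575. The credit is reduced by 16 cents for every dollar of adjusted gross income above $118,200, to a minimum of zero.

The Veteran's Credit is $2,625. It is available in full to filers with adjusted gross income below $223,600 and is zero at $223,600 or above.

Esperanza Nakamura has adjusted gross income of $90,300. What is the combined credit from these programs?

$17,391

Child Care Credit: $90,300 is $15,200 into a $56,000 phase-out range, leaving 40,800/56,000 of the credit: $9,870 × 40,800/56,000 = $7,191.
Heating Assistance Credit: $90,300 is at or below the $118,200 threshold, so the full $7,575 applies.
Veteran's Credit: $90,300 is below the $223,600 cutoff, so the full $2,625 applies.
Total: $7,191 + $7,575 + $2,625 = $17,391.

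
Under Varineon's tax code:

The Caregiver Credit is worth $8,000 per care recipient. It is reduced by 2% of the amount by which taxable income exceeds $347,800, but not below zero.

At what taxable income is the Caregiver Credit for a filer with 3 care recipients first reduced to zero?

$1,547,800

Full credit = 3 × $8,000 = $24,000.
The credit falls by 2% of each dollar above $347,800, so it reaches zero when the excess is $24,000 / 2% = $1,200,000: income = $347,800 + $1,200,000 = $1,547,800.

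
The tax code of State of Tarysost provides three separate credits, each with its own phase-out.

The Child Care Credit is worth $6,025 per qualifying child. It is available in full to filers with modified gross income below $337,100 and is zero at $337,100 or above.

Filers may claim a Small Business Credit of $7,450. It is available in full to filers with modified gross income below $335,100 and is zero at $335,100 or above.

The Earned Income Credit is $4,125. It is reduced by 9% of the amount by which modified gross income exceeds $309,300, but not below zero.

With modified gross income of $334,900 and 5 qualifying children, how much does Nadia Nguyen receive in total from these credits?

Child Care Credit: base = 5 × $6,025 = $30,125. $334,900 is below the $337,100 cutoff, so the full $30,125 applies.
Small Business Credit: $334,900 is below the $335,100 cutoff, so the full $7,450 applies.
Earned Income Credit: 9% of the $25,600 excess over $309,300 is $2,304; credit = $4,125 − $2,304 = $1,821.
Total: $30,125 + $7,450 + $1,821 = $39,396.

$39,396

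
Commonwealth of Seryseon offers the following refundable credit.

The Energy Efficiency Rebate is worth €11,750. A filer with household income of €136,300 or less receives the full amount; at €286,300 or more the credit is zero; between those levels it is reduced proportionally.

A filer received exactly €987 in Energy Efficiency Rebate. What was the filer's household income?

€273,700

€987 is 987/11,750 of the full €11,750, so 10,763/11,750 of the €150,000 range has been used: income = €136,300 + €150,000 × 10,763/11,750 = €273,700.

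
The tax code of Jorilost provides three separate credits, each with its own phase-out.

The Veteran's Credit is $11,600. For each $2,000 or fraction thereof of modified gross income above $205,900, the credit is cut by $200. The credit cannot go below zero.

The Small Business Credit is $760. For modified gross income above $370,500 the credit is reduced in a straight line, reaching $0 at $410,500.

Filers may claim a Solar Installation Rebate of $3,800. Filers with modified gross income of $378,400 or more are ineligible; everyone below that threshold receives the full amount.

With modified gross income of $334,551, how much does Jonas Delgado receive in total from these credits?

$4,560

Veteran's Credit: income exceeds $205,900 by $128,651 → 65 increments × $200 = $13,000 ≥ base, so the credit is $0.
Small Business Credit: $334,551 is at or below the $370,500 threshold, so the full $760 applies.
Solar Installation Rebate: $334,551 is below the $378,400 cutoff, so the full $3,800 applies.
Total: $0 + $760 + $3,800 = $4,560.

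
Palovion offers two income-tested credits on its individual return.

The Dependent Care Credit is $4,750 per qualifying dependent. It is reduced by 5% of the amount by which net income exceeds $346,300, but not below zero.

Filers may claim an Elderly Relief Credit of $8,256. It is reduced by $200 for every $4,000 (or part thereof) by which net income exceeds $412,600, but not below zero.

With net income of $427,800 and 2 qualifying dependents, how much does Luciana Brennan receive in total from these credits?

$12,881

Dependent Care Credit: base = 2 × $4,750 = $9,500. 5% of the $81,500 excess over $346,300 is $4,075; credit = $9,500 − $4,075 = $5,425.
Elderly Relief Credit: income exceeds $412,600 by $15,200, which is 4 full-or-partial $4,000 increments; reduction = 4 × $200 = $800, leaving $7,456.
Total: $5,425 + $7,456 = $12,881.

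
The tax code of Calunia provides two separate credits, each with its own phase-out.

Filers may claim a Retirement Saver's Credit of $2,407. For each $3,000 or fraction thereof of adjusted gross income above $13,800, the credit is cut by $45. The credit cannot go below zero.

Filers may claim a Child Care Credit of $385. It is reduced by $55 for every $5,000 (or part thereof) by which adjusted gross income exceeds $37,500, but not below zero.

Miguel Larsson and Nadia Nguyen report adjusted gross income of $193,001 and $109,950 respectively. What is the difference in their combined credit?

Miguel ($193,001): Retirement Saver's Credit: income exceeds $13,800 by $179,201 → 60 increments × $45 = $2,700 ≥ base, so the credit is $0. Child Care Credit: income exceeds $37,500 by $155,501 → 32 increments × $55 = $1,760 ≥ base, so the credit is $0. total $0 + $0 = $0
Nadia ($109,950): Retirement Saver's Credit: income exceeds $13,800 by $96,150, which is 33 full-or-partial $3,000 increments; reduction = 33 × $45 = $1,485, leaving $922. Child Care Credit: income exceeds $37,500 by $72,450 → 15 increments × $55 = $825 ≥ base, so the credit is $0. total $922 + $0 = $922
Difference: |$0 − $922| = $922.

$922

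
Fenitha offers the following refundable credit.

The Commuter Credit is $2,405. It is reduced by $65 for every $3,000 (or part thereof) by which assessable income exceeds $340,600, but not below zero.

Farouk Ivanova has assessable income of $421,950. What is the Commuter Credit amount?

$585

Commuter Credit: income exceeds $340,600 by $81,350, which is 28 full-or-partial $3,000 increments; reduction = 28 × $65 = $1,820, leaving $585.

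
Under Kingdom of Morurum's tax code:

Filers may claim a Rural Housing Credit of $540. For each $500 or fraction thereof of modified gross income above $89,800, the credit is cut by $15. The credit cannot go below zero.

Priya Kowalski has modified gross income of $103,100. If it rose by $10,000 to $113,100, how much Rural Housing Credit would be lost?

At $103,100 — income exceeds $89,800 by $13,300, which is 27 full-or-partial $500 increments; reduction = 27 × $15 = $405, leaving $135.
At $113,100 — income exceeds $89,800 by $23,300 → 47 increments × $15 = $705 ≥ base, so the credit is $0.
Lost: $135 − $0 = $135.

$135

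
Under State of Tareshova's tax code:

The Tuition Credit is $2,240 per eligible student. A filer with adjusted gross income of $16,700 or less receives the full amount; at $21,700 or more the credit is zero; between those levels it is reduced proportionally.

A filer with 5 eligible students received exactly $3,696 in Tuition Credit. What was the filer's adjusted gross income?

Full credit = 5 × $2,240 = $11,200.
$3,696 is 3,696/11,200 of the full $11,200, so 7,504/11,200 of the $5,000 range has been used: income = $16,700 + $5,000 × 7,504/11,200 = $20,050.

$20,050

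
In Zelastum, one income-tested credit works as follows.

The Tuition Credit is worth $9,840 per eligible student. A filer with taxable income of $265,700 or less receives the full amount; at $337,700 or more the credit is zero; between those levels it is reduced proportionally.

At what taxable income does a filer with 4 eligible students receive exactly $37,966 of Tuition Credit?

$268,250

Full credit = 4 × $9,840 = $39,360.
$37,966 is 37,966/39,360 of the full $39,360, so 1,394/39,360 of the $72,000 range has been used: income = $265,700 + $72,000 × 1,394/39,360 = $268,250.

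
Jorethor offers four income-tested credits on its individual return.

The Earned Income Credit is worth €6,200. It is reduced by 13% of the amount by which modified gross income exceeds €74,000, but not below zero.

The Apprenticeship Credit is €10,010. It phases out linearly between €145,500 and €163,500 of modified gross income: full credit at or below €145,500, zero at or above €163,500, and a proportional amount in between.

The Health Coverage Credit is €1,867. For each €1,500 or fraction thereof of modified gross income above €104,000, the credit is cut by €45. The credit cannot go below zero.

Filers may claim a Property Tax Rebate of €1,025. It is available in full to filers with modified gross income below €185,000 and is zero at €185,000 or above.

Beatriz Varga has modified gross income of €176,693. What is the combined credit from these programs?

Earned Income Credit: 13% of the €102,693 excess over €74,000 is €13,350.09 ≥ base, so the credit is €0.
Apprenticeship Credit: €176,693 is at or above €163,500, so the credit is €0.
Health Coverage Credit: income exceeds €104,000 by €72,693 → 49 increments × €45 = €2,205 ≥ base, so the credit is €0.
Property Tax Rebate: €176,693 is below the €185,000 cutoff, so the full €1,025 applies.
Total: €0 + €0 + €0 + €1,025 = €1,025.

€1,025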